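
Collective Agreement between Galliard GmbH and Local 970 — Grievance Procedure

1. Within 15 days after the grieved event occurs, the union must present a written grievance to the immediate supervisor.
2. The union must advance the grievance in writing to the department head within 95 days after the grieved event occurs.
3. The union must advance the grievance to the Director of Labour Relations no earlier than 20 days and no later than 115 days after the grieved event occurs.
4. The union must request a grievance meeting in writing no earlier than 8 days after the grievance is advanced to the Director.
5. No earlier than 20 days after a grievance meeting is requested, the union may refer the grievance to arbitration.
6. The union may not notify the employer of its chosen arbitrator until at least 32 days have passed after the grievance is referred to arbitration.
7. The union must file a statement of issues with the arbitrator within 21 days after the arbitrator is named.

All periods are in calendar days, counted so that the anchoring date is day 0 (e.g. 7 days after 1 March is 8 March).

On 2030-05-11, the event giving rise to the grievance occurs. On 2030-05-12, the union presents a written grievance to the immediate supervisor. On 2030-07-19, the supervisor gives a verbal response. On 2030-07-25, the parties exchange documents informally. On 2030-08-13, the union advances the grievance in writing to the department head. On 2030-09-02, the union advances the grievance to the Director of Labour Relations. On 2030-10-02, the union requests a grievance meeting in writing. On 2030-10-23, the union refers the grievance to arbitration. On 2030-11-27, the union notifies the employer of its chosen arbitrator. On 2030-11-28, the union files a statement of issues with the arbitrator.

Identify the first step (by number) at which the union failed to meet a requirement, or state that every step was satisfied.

Step 1 — counting 15 days from 2030-05-11 (when the grieved event occurs) gives a deadline of 2030-05-26; done 2030-05-12 — timely.
Step 2 — counting 95 days from 2030-05-11 (when the grieved event occurs) gives a deadline of 2030-08-14; done 2030-08-13 — timely.
Step 3 — 20 and 115 days from 2030-05-11 (when the grieved event occurs) are 2030-05-31 and 2030-09-03 respectively; done 2030-09-02 — within the window.
Step 4 — must wait 8 days from 2030-09-02 (when the grievance is advanced to the Director), so not before 2030-09-10; 2030-10-02 is on or after that date.
Step 5 — must wait 20 days from 2030-10-02 (when a grievance meeting is requested), so not before 2030-10-22; done 2030-10-23 — permitted.
Step 6 — must wait 32 days from 2030-10-23 (when the grievance is referred to arbitration), so not before 2030-11-24; done 2030-11-27, after the minimum wait.
Step 7 — counting 21 days from 2030-11-27 (when the arbitrator is named) gives a deadline of 2030-12-18; 2030-11-28 is within that limit.

None — every step was satisfied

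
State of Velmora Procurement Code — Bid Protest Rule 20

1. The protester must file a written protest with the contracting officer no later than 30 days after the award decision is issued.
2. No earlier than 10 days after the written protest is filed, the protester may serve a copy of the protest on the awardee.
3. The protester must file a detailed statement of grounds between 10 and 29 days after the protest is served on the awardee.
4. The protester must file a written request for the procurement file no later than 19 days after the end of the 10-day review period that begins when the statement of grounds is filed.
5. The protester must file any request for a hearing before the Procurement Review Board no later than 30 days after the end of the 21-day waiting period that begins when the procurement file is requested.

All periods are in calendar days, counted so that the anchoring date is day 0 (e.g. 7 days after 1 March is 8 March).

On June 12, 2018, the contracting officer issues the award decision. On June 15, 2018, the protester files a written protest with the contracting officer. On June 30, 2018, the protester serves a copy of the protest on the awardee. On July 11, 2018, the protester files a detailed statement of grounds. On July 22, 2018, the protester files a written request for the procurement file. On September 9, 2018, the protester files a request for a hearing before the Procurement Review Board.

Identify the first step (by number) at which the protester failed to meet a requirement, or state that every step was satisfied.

None — every step was satisfied

Step 1: 30 days after June 12, 2018 (when the award decision is issued) is July 12, 2018; done June 15, 2018 — timely.
Step 2: the earliest permitted date is 10 days after June 15, 2018 (when the written protest is filed), i.e. June 25, 2018; done June 30, 2018, after the minimum wait.
Step 3: the window is 10–29 days after June 30, 2018 (when the protest is served on the awardee), so July 10, 2018 through July 29, 2018; July 11, 2018 falls inside that range.
Step 4: 19 days after July 21, 2018 (end of the 10-day review period, which began when the statement of grounds is filed on July 11, 2018) is August 9, 2018; July 22, 2018 is within that limit.
Step 5: 30 days after August 12, 2018 (end of the 21-day waiting period, which began when the procurement file is requested on July 22, 2018) is September 11, 2018; completed September 9, 2018, before the deadline.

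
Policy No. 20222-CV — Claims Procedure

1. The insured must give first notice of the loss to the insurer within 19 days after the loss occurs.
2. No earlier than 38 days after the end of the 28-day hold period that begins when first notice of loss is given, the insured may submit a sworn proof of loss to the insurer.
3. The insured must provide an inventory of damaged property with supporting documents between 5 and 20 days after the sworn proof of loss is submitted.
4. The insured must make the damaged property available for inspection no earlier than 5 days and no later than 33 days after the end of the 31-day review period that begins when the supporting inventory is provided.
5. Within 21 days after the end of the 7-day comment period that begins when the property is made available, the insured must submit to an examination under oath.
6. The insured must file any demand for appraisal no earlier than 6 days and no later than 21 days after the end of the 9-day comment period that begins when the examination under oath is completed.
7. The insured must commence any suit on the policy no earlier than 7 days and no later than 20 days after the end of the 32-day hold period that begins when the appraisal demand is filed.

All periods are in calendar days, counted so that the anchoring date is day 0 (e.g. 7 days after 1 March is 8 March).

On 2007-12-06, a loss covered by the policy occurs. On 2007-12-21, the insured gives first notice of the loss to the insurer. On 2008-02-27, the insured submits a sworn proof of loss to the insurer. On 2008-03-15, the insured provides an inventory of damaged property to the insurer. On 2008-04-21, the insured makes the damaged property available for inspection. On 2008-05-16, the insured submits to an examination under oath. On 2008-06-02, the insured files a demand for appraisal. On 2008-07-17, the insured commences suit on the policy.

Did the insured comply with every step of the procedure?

Yes

(1) due by 2007-12-06 + 19 days = 2007-12-25; 2007-12-21 is within that limit.
(2) permitted from 2008-01-18 + 38 days = 2008-02-25 onward; done 2008-02-27, after the minimum wait.
(3) the permitted window runs from 2008-02-27 + 5 = 2008-03-03 to 2008-02-27 + 20 = 2008-03-18; 2008-03-15 falls inside that range.
(4) the permitted window runs from 2008-04-15 + 5 = 2008-04-20 to 2008-04-15 + 33 = 2008-05-18; done 2008-04-21, which is between those dates.
(5) due by 2008-04-28 + 21 days = 2008-05-19; 2008-05-16 is within that limit.
(6) the permitted window runs from 2008-05-25 + 6 = 2008-05-31 to 2008-05-25 + 21 = 2008-06-15; done 2008-06-02, which is between those dates.
(7) the permitted window runs from 2008-07-04 + 7 = 2008-07-11 to 2008-07-04 + 20 = 2008-07-24; 2008-07-17 falls inside that range.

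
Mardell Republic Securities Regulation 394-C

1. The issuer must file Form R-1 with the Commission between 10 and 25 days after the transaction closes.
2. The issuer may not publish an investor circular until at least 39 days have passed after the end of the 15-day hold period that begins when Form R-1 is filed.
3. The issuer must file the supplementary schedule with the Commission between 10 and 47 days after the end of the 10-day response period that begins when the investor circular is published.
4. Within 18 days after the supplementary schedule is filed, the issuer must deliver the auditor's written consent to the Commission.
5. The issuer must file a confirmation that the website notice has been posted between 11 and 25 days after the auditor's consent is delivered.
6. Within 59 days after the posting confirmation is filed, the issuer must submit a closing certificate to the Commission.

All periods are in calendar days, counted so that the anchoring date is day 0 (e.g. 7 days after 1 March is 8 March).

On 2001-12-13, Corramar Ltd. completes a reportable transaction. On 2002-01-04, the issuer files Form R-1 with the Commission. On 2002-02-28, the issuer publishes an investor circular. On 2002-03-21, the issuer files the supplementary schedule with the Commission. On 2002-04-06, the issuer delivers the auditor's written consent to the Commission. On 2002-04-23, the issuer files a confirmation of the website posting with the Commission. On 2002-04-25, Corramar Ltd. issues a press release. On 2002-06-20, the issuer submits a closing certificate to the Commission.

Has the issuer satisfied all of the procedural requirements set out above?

Yes

Step 1: the window is 10–25 days after 2001-12-13 (when the transaction closes), so 2001-12-23 through 2002-01-07; done 2002-01-04, which is between those dates.
Step 2: the earliest permitted date is 39 days after 2002-01-19 (end of the 15-day hold period, which began when Form R-1 is filed on 2002-01-04), i.e. 2002-02-27; done 2002-02-28 — permitted.
Step 3: the window is 10–47 days after 2002-03-10 (end of the 10-day response period, which began when the investor circular is published on 2002-02-28), so 2002-03-20 through 2002-04-26; 2002-03-21 falls inside that range.
Step 4: 18 days after 2002-03-21 (when the supplementary schedule is filed) is 2002-04-08; 2002-04-06 is within that limit.
Step 5: the window is 11–25 days after 2002-04-06 (when the auditor's consent is delivered), so 2002-04-17 through 2002-05-01; done 2002-04-23 — within the window.
Step 6: 59 days after 2002-04-23 (when the posting confirmation is filed) is 2002-06-21; done 2002-06-20 — timely.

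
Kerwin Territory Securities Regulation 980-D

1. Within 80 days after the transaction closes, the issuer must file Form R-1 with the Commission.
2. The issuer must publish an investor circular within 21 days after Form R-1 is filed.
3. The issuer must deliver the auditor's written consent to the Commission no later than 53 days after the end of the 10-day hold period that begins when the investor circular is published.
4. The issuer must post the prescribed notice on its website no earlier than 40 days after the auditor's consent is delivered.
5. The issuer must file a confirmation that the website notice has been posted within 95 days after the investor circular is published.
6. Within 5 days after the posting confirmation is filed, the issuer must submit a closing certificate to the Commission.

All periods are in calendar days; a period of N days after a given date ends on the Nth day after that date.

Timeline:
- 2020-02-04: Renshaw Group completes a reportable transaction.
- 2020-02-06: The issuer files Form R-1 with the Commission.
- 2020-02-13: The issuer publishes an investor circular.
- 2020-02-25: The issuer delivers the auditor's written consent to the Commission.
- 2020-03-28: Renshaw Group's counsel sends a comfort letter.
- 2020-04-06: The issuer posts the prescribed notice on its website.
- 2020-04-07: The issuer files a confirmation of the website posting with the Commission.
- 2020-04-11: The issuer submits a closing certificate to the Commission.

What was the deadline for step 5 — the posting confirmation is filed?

2020-05-18

Step 5 runs from 2020-02-13, when the investor circular is published. 95 days after 2020-02-13 is 2020-05-18.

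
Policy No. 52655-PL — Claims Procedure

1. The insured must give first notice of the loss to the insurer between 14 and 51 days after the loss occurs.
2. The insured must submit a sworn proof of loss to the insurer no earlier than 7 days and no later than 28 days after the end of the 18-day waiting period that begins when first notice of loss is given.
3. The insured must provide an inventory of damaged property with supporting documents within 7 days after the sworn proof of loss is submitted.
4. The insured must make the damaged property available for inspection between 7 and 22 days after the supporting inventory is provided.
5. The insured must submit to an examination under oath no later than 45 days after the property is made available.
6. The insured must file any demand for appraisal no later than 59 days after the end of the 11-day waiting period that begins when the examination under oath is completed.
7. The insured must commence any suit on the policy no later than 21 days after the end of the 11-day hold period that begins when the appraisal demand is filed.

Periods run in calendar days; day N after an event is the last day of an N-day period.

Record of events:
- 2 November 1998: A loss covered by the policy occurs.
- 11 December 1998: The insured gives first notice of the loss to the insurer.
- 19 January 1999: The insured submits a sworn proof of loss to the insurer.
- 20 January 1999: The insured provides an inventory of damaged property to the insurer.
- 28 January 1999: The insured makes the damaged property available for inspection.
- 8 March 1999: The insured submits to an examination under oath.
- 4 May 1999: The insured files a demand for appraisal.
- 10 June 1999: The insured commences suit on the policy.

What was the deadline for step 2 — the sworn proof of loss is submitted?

First notice of loss is given on 11 December 1998; the 18-day waiting period therefore ends 29 December 1998, and step 2 runs from that date. The window is 7–28 days after 29 December 1998; it closes on 26 January 1999.

26 January 1999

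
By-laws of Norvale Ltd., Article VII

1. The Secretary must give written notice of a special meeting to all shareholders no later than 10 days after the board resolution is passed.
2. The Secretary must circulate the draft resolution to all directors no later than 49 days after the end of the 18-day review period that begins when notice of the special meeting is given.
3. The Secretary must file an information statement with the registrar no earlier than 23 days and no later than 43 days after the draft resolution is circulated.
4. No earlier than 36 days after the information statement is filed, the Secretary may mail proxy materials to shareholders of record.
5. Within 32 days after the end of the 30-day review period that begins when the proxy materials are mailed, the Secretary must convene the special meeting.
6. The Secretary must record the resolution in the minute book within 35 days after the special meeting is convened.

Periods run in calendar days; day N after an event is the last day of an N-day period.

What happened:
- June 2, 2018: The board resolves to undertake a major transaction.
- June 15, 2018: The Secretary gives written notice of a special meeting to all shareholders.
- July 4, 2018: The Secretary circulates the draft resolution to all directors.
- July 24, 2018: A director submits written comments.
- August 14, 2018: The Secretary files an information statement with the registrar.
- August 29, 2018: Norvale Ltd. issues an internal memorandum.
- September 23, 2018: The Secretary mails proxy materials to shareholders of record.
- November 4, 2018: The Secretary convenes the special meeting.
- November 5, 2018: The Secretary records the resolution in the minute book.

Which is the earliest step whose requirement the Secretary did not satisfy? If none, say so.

Step 1

Step 1 — counting 10 days from June 2, 2018 (when the board resolution is passed) gives a deadline of June 12, 2018; done June 15, 2018 — 3 days late.
The analysis stops there.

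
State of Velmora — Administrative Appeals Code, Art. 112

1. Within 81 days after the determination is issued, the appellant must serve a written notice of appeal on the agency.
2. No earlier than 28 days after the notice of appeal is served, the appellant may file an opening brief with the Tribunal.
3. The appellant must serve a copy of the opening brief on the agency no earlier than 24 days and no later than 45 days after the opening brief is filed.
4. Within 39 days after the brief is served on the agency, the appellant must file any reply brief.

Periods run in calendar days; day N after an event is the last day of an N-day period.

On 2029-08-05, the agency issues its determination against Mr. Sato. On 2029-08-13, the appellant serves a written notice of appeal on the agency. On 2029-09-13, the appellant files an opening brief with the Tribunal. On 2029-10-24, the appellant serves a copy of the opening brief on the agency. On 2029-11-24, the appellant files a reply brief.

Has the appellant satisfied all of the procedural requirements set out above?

Yes

(1) due by 2029-08-05 + 81 days = 2029-10-25; 2029-08-13 is within that limit.
(2) permitted from 2029-08-13 + 28 days = 2029-09-10 onward; 2029-09-13 is on or after that date.
(3) the permitted window runs from 2029-09-13 + 24 = 2029-10-07 to 2029-09-13 + 45 = 2029-10-28; done 2029-10-24, which is between those dates.
(4) due by 2029-10-24 + 39 days = 2029-12-02; 2029-11-24 is within that limit.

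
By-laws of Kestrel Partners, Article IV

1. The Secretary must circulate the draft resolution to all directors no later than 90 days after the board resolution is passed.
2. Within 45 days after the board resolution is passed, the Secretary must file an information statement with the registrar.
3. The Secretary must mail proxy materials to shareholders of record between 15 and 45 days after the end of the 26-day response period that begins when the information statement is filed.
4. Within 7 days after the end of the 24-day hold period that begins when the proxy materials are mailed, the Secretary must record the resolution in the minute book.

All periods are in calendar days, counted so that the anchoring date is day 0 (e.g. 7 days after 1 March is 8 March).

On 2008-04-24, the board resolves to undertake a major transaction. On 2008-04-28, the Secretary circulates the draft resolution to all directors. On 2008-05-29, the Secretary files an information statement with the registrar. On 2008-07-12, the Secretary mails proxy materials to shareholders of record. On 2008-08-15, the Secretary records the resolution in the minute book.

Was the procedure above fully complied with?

(1) due by 2008-04-24 + 90 days = 2008-07-23; done 2008-04-28 — timely.
(2) due by 2008-04-24 + 45 days = 2008-06-08; done 2008-05-29 — timely.
(3) the permitted window runs from 2008-06-24 + 15 = 2008-07-09 to 2008-06-24 + 45 = 2008-08-08; done 2008-07-12 — within the window.
(4) due by 2008-08-05 + 7 days = 2008-08-12; done 2008-08-15 — 3 days late.

No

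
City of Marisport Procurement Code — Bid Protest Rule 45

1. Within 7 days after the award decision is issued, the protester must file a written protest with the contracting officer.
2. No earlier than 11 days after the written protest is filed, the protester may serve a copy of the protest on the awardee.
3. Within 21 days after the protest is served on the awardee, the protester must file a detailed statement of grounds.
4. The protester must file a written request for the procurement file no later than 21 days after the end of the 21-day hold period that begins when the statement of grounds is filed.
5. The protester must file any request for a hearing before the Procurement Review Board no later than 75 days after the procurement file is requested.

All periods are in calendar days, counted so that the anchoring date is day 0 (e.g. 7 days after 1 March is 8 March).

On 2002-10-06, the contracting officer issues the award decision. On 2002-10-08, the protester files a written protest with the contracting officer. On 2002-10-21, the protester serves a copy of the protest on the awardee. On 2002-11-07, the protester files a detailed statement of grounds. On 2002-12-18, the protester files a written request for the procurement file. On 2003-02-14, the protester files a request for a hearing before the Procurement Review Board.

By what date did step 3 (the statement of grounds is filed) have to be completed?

2002-11-11

Step 3 runs from 2002-10-21, when the protest is served on the awardee. 21 days after 2002-10-21 is 2002-11-11.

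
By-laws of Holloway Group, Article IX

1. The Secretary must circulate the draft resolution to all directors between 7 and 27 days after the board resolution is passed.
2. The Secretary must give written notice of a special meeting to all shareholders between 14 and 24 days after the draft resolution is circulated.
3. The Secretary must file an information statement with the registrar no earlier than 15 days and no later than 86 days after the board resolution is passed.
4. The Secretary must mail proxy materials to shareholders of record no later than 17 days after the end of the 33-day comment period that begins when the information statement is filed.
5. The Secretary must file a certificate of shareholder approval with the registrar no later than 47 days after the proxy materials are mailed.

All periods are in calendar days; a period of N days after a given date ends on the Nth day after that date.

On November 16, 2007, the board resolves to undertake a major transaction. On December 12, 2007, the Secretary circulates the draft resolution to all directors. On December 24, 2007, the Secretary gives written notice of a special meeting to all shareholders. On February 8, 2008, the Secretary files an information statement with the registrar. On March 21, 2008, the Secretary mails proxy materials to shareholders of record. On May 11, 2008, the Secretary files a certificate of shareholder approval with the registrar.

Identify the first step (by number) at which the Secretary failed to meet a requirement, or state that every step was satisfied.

Step 1 — 7 and 27 days from November 16, 2007 (when the board resolution is passed) are November 23, 2007 and December 13, 2007 respectively; done December 12, 2007, which is between those dates.
Step 2 — 14 and 24 days from December 12, 2007 (when the draft resolution is circulated) are December 26, 2007 and January 5, 2008 respectively; done December 24, 2007 — 2 days before the window opened.
No need to go further; step 2 was not satisfied.

Step 2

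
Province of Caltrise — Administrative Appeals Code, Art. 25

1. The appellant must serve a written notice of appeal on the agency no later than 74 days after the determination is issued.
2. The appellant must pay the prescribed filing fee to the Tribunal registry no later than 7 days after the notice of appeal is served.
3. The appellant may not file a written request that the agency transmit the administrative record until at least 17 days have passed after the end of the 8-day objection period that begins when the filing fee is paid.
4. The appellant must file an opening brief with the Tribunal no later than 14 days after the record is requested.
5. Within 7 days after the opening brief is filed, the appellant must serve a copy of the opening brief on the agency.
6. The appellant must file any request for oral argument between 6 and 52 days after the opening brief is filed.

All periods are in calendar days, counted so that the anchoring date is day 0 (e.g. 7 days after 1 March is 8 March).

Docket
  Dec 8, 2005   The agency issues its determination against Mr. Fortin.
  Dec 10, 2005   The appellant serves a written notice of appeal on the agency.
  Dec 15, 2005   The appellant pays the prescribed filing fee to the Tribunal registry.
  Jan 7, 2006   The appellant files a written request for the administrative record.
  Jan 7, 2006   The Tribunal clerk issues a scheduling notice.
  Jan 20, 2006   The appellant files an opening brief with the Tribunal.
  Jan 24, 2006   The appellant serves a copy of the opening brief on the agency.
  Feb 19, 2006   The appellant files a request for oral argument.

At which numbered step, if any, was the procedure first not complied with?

Step 1: 74 days after Dec 8, 2005 (when the determination is issued) is Feb 20, 2006; done Dec 10, 2005 — timely.
Step 2: 7 days after Dec 10, 2005 (when the notice of appeal is served) is Dec 17, 2005; done Dec 15, 2005 — timely.
Step 3: the earliest permitted date is 17 days after Dec 23, 2005 (end of the 8-day objection period, which began when the filing fee is paid on Dec 15, 2005), i.e. Jan 9, 2006; acted on Jan 7, 2006, 2 days prematurely.

Step 3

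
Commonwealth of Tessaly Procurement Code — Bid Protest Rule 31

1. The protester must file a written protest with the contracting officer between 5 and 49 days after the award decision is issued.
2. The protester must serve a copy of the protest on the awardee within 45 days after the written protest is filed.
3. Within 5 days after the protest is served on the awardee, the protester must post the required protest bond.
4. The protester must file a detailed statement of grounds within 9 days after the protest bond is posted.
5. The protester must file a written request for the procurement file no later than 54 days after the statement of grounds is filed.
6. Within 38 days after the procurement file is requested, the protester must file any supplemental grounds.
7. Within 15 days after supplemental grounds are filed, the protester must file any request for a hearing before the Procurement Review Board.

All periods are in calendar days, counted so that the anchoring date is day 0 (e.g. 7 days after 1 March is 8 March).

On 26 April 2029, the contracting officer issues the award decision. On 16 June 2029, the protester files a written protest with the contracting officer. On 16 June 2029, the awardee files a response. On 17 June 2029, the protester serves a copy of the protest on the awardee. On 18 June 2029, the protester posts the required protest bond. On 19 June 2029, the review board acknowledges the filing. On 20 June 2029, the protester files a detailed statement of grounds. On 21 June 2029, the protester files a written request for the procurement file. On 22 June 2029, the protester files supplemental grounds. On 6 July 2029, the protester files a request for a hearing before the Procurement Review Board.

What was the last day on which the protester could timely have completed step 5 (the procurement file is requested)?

Step 5 runs from 20 June 2029, when the statement of grounds is filed. 54 days after 20 June 2029 is 13 August 2029.

13 August 2029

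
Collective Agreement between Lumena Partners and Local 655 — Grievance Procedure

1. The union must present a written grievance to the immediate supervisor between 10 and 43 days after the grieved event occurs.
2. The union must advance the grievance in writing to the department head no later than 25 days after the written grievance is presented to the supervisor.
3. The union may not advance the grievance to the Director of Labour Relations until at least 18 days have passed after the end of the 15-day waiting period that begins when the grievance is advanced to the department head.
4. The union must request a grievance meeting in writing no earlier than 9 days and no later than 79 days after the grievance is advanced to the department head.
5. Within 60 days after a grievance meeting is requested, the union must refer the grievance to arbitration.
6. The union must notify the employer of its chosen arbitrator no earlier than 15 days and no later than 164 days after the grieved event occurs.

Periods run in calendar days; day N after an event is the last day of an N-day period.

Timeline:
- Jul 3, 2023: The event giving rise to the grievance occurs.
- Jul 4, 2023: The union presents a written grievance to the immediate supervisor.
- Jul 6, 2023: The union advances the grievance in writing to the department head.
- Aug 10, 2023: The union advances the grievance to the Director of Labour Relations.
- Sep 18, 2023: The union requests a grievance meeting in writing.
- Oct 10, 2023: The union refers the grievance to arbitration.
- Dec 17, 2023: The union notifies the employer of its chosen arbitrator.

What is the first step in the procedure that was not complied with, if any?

Step 1

Step 1: the window is 10–43 days after Jul 3, 2023 (when the grieved event occurs), so Jul 13, 2023 through Aug 15, 2023; Jul 4, 2023 is 9 days too early.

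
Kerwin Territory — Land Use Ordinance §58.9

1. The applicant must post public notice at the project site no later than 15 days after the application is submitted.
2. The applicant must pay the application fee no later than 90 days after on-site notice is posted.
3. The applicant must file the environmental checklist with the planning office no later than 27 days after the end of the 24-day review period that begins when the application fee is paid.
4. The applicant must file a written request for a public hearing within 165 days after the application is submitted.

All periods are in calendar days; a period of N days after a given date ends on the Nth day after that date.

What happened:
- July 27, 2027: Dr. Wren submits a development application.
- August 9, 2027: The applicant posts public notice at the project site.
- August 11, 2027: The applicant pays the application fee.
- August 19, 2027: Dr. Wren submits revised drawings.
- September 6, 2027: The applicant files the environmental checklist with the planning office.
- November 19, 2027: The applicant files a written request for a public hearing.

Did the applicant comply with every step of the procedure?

Step 1: 15 days after July 27, 2027 (when the application is submitted) is August 11, 2027; completed August 9, 2027, before the deadline.
Step 2: 90 days after August 9, 2027 (when on-site notice is posted) is November 7, 2027; done August 11, 2027 — timely.
Step 3: 27 days after September 4, 2027 (end of the 24-day review period, which began when the application fee is paid on August 11, 2027) is October 1, 2027; September 6, 2027 is within that limit.
Step 4: 165 days after July 27, 2027 (when the application is submitted) is January 8, 2028; done November 19, 2027 — timely.

Yes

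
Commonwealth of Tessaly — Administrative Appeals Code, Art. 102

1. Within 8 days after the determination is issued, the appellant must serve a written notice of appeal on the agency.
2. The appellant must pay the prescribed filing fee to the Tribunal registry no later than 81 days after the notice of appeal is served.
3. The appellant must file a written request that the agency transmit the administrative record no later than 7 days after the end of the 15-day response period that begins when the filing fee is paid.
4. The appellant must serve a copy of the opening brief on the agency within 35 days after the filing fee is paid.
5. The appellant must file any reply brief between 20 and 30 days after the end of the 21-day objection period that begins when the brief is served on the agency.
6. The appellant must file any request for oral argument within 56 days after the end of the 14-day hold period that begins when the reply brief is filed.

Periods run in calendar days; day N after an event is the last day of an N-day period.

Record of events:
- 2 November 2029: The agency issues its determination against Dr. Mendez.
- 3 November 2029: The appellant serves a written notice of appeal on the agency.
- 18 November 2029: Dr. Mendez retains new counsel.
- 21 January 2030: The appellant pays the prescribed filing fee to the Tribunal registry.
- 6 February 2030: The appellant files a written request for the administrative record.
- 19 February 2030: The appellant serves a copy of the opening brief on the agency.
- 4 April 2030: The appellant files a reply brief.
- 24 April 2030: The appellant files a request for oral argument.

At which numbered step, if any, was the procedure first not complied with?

(1) due by 2 November 2029 + 8 days = 10 November 2029; done 3 November 2029 — timely.
(2) due by 3 November 2029 + 81 days = 23 January 2030; 21 January 2030 is within that limit.
(3) due by 5 February 2030 + 7 days = 12 February 2030; done 6 February 2030 — timely.
(4) due by 21 January 2030 + 35 days = 25 February 2030; 19 February 2030 is within that limit.
(5) the permitted window runs from 12 March 2030 + 20 = 1 April 2030 to 12 March 2030 + 30 = 11 April 2030; 4 April 2030 falls inside that range.
(6) due by 18 April 2030 + 56 days = 13 June 2030; done 24 April 2030 — timely.

None — every step was satisfied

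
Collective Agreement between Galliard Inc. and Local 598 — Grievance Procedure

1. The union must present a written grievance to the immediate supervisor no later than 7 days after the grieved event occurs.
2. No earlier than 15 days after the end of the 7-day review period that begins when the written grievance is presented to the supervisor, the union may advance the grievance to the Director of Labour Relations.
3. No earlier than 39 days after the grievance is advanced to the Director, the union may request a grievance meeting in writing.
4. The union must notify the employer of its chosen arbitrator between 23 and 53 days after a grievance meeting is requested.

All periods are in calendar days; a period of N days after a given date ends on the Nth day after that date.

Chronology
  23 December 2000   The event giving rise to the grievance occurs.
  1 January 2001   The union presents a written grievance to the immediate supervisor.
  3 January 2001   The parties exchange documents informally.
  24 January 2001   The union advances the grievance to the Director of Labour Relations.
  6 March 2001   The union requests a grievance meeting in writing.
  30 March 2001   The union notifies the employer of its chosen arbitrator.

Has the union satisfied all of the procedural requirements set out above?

No

Step 1 — counting 7 days from 23 December 2000 (when the grieved event occurs) gives a deadline of 30 December 2000; 1 January 2001 misses that deadline by 2 days.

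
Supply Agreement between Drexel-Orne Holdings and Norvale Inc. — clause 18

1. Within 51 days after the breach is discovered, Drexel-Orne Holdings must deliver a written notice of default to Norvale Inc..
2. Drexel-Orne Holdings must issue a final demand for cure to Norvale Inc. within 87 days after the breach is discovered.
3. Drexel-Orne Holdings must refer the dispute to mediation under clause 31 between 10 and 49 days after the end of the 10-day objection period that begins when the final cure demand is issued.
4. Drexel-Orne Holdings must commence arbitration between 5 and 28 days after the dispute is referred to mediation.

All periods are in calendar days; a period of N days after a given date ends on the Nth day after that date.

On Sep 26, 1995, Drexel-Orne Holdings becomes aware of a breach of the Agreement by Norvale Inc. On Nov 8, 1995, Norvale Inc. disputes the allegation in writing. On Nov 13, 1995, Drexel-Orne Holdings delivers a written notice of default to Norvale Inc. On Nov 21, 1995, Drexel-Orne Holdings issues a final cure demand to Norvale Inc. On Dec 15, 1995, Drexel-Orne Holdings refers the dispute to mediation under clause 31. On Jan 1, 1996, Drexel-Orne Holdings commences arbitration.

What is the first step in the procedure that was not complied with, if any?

None — every step was satisfied

(1) due by Sep 26, 1995 + 51 days = Nov 16, 1995; done Nov 13, 1995 — timely.
(2) due by Sep 26, 1995 + 87 days = Dec 22, 1995; Nov 21, 1995 is within that limit.
(3) the permitted window runs from Dec 1, 1995 + 10 = Dec 11, 1995 to Dec 1, 1995 + 49 = Jan 19, 1996; done Dec 15, 1995, which is between those dates.
(4) the permitted window runs from Dec 15, 1995 + 5 = Dec 20, 1995 to Dec 15, 1995 + 28 = Jan 12, 1996; done Jan 1, 1996, which is between those dates.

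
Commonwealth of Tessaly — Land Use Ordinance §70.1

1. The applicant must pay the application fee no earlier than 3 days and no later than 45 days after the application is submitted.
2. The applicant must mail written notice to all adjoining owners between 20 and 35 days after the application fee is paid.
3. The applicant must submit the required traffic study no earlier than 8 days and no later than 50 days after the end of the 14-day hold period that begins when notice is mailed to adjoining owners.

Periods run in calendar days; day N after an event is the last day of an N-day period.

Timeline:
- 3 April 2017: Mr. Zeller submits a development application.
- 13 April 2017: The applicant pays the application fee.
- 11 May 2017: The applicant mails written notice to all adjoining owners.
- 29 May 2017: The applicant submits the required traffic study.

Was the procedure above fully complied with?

No

Step 1 — 3 and 45 days from 3 April 2017 (when the application is submitted) are 6 April 2017 and 18 May 2017 respectively; done 13 April 2017 — within the window.
Step 2 — 20 and 35 days from 13 April 2017 (when the application fee is paid) are 3 May 2017 and 18 May 2017 respectively; done 11 May 2017, which is between those dates.
Step 3 — 8 and 50 days from 25 May 2017 (end of the 14-day hold period, which began when notice is mailed to adjoining owners on 11 May 2017) are 2 June 2017 and 14 July 2017 respectively; done 29 May 2017 — 4 days before the window opened.
The analysis stops there.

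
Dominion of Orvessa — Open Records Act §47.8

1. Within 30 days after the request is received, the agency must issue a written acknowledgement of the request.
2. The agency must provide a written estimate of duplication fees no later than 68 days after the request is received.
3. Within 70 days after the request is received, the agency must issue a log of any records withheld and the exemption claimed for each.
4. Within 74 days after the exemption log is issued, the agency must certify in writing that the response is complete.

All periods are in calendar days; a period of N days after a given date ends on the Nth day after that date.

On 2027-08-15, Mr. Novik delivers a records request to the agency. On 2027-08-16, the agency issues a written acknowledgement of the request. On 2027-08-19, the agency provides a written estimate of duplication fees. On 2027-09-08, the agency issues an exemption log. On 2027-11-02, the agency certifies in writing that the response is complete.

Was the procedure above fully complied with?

Yes

Step 1 — counting 30 days from 2027-08-15 (when the request is received) gives a deadline of 2027-09-14; 2027-08-16 is within that limit.
Step 2 — counting 68 days from 2027-08-15 (when the request is received) gives a deadline of 2027-10-22; done 2027-08-19 — timely.
Step 3 — counting 70 days from 2027-08-15 (when the request is received) gives a deadline of 2027-10-24; completed 2027-09-08, before the deadline.
Step 4 — counting 74 days from 2027-09-08 (when the exemption log is issued) gives a deadline of 2027-11-21; completed 2027-11-02, before the deadline.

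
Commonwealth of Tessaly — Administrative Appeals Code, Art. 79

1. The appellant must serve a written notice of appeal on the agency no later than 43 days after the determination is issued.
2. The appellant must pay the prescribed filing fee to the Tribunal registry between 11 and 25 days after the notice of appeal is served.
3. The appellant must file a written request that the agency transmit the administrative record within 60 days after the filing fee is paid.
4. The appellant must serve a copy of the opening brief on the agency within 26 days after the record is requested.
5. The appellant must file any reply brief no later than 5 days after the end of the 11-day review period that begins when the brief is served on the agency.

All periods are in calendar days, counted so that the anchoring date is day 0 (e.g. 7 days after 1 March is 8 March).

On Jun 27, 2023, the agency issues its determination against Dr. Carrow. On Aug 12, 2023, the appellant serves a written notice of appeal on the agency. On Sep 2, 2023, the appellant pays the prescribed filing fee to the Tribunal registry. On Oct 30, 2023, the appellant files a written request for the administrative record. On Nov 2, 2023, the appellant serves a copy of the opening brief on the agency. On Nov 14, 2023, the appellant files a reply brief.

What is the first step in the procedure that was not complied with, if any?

(1) due by Jun 27, 2023 + 43 days = Aug 9, 2023; not done until Aug 12, 2023, 3 days after the deadline.

Step 1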